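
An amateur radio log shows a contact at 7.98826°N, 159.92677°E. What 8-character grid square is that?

Add 180° to longitude and 90° to latitude: 339.92677, 97.98826.
Field: 339.92677/20 → 16 → Q, 97.98826/10 → 9 → J; chars QJ.
Square: 19.92677/2 → 9, 7.98826/1 → 7; chars 97.
Subsquare: 1.92677/0.0833333 → 23 → x, 0.98826/0.0416667 → 23 → x; chars xx.
Extended square: 0.01010/0.00833333 → 1, 0.02993/0.00416667 → 7; chars 17.

QJ97xx17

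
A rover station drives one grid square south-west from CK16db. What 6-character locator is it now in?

Longitude subsquare d = 3; −1 → 2 = c.
Latitude subsquare b = 1; −1 → 0 = a.

CK16ca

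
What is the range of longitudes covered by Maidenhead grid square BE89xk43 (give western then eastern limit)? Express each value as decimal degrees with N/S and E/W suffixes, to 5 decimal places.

142.05000° W, 142.04167° W

Field B=1, E=4: +1·20° lon, +4·10° lat → SW at lon -160°, lat -50°.
Square 8, 9: +8·2° lon, +9·1° lat → SW at lon -144°, lat -41°.
Subsquare x=23, k=10: +23·0.0833333° lon, +10·0.0416667° lat → SW at lon -142.083°, lat -40.5833°.
Extended square 4, 3: +4·0.00833333° lon, +3·0.00416667° lat → SW at lon -142.05°, lat -40.5708°.
Cell spans 0.00833333° lon × 0.00416667° lat.
west 142.05000° W, east 142.04167° W.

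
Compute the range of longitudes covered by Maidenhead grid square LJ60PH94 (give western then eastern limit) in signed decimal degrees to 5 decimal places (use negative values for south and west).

53.32500, 53.33333

Field L=11, J=9: +11·20° lon, +9·10° lat → SW at lon 40°, lat 0°.
Square 6, 0: +6·2° lon, +0·1° lat → SW at lon 52°, lat 0°.
Subsquare p=15, h=7: +15·0.0833333° lon, +7·0.0416667° lat → SW at lon 53.25°, lat 0.291667°.
Extended square 9, 4: +9·0.00833333° lon, +4·0.00416667° lat → SW at lon 53.325°, lat 0.308333°.
Cell spans 0.00833333° lon × 0.00416667° lat.
west 53.32500, east 53.33333.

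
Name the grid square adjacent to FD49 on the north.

FE40

Latitude square 9; +1 → 10, wraps to 0, carry into field.
Latitude field D = 3; +1 → 4 = E.
The longitude characters are unchanged.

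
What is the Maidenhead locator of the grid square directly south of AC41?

AC40

Latitude square 1; −1 → 0.
The longitude characters are unchanged.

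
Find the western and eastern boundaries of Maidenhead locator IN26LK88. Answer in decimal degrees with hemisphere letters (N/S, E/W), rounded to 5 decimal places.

Field I=8, N=13: +8·20° lon, +13·10° lat → SW at lon -20°, lat 40°.
Square 2, 6: +2·2° lon, +6·1° lat → SW at lon -16°, lat 46°.
Subsquare l=11, k=10: +11·0.0833333° lon, +10·0.0416667° lat → SW at lon -15.0833°, lat 46.4167°.
Extended square 8, 8: +8·0.00833333° lon, +8·0.00416667° lat → SW at lon -15.0167°, lat 46.45°.
Cell spans 0.00833333° lon × 0.00416667° lat.
west 15.01667° W, east 15.00833° W.

15.01667° W, 15.00833° W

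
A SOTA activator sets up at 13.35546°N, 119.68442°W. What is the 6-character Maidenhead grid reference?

Shift to the Maidenhead origin (180°W, 90°S): lon 60.3156, lat 103.3555.
Field: lon ⌊60.3156/20⌋ = 3 → D; lat ⌊103.3555/10⌋ = 10 → K.
Square: lon ⌊0.3156/2⌋ = 0; lat ⌊3.3555/1⌋ = 3.
Subsquare: lon ⌊0.3156/0.0833333⌋ = 3 → d; lat ⌊0.3555/0.0416667⌋ = 8 → i.

DK03di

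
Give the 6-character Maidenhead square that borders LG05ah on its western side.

KG95xh

Longitude subsquare a = 0; −1 → -1, wraps to 23 = x, carry into square.
Longitude square 0; −1 → -1, wraps to 9, carry into field.
Longitude field L = 11; −1 → 10 = K.
The latitude characters are unchanged.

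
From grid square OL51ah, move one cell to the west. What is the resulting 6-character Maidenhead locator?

OL41xh

Longitude subsquare a = 0; −1 → -1, wraps to 23 = x, carry into square.
Longitude square 5; −1 → 4.
The latitude characters are unchanged.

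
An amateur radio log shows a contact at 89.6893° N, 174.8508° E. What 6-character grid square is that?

Add 180° to longitude and 90° to latitude: 354.8508, 179.6893.
Field: 354.8508/20 → 17 → R, 179.6893/10 → 17 → R; chars RR.
Square: 14.8508/2 → 7, 9.6893/1 → 9; chars 79.
Subsquare: 0.8508/0.0833333 → 10 → k, 0.6893/0.0416667 → 16 → q; chars kq.

RR79kq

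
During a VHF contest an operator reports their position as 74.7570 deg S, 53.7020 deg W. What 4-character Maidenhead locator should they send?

Offset from 180°W / 90°S: lon 126.30°, lat 15.24°.
Field (20°×10°, letters A–R): 126.30/20 → 6 → G, 15.24/10 → 1 → B; chars GB.
Square (2°×1°, digits 0–9): 6.30/2 → 3, 5.24/1 → 5; chars 35.

GB35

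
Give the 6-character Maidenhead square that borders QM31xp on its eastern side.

QM41ap

Longitude subsquare x = 23; +1 → 24, wraps to 0 = a, carry into square.
Longitude square 3; +1 → 4.
The latitude characters are unchanged.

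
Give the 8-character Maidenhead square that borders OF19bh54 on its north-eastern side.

OF19bh65

Longitude extended square 5; +1 → 6.
Latitude extended square 4; +1 → 5.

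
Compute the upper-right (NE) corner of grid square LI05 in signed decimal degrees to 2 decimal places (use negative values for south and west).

-4.00, 42.00

Field L=11, I=8: +11·20° lon, +8·10° lat → SW at lon 40°, lat -10°.
Square 0, 5: +0·2° lon, +5·1° lat → SW at lon 40°, lat -5°.
Cell spans 2° lon × 1° lat. NE corner is SW corner plus one full cell.
latitude -4.00, longitude 42.00.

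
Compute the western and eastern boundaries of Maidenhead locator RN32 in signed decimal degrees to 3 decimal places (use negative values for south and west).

Field R=17, N=13: +17·20° lon, +13·10° lat → SW at lon 160°, lat 40°.
Square 3, 2: +3·2° lon, +2·1° lat → SW at lon 166°, lat 42°.
Cell spans 2° lon × 1° lat.
west 166.000, east 168.000.

166.000, 168.000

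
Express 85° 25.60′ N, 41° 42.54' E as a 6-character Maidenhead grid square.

LR05uk

Add 180° to longitude and 90° to latitude: 221.7090, 175.4267.
Field (20°×10°, letters A–R): lon ⌊221.7090/20⌋ = 11 → L; lat ⌊175.4267/10⌋ = 17 → R.
Square (2°×1°, digits 0–9): lon ⌊1.7090/2⌋ = 0; lat ⌊5.4267/1⌋ = 5.
Subsquare (5′×2.5′, letters a–x): lon ⌊1.7090/0.0833333⌋ = 20 → u; lat ⌊0.4267/0.0416667⌋ = 10 → k.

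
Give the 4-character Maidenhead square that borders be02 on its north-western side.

AE93

Longitude square 0; −1 → -1, wraps to 9, carry into field.
Longitude field B = 1; −1 → 0 = A.
Latitude square 2; +1 → 3.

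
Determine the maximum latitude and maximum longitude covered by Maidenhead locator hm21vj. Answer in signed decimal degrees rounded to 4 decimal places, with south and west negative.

31.4167, -34.1667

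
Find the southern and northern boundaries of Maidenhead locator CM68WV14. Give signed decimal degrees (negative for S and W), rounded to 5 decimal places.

38.89167, 38.89583

Field C=2, M=12: +2·20° lon, +12·10° lat → SW at lon -140°, lat 30°.
Square 6, 8: +6·2° lon, +8·1° lat → SW at lon -128°, lat 38°.
Subsquare w=22, v=21: +22·0.0833333° lon, +21·0.0416667° lat → SW at lon -126.167°, lat 38.875°.
Extended square 1, 4: +1·0.00833333° lon, +4·0.00416667° lat → SW at lon -126.158°, lat 38.8917°.
Cell spans 0.00833333° lon × 0.00416667° lat.
south 38.89167, north 38.89583.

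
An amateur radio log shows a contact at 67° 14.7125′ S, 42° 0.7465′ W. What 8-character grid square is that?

GC82xs81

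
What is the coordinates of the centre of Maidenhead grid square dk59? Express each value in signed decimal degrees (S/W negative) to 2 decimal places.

Field D=3, K=10: +3·20° lon, +10·10° lat → SW at lon -120°, lat 10°.
Square 5, 9: +5·2° lon, +9·1° lat → SW at lon -110°, lat 19°.
Cell spans 2° lon × 1° lat. Centre is SW corner plus half of each.
latitude 19.50, longitude -109.00.

19.50, -109.00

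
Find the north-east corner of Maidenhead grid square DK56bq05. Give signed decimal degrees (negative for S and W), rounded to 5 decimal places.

Field D=3, K=10: +3·20° lon, +10·10° lat → SW at lon -120°, lat 10°.
Square 5, 6: +5·2° lon, +6·1° lat → SW at lon -110°, lat 16°.
Subsquare b=1, q=16: +1·0.0833333° lon, +16·0.0416667° lat → SW at lon -109.917°, lat 16.6667°.
Extended square 0, 5: +0·0.00833333° lon, +5·0.00416667° lat → SW at lon -109.917°, lat 16.6875°.
Cell spans 0.00833333° lon × 0.00416667° lat. NE corner is SW corner plus one full cell.
latitude 16.69167, longitude -109.90833.

16.69167, -109.90833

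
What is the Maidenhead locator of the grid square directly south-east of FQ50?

Longitude square 5; +1 → 6.
Latitude square 0; −1 → -1, wraps to 9, carry into field.
Latitude field Q = 16; −1 → 15 = P.

FP69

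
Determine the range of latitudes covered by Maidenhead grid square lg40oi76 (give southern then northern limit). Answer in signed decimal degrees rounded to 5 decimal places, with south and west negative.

-29.64167, -29.63750

Field L=11, G=6: +11·20° lon, +6·10° lat → SW at lon 40°, lat -30°.
Square 4, 0: +4·2° lon, +0·1° lat → SW at lon 48°, lat -30°.
Subsquare o=14, i=8: +14·0.0833333° lon, +8·0.0416667° lat → SW at lon 49.1667°, lat -29.6667°.
Extended square 7, 6: +7·0.00833333° lon, +6·0.00416667° lat → SW at lon 49.225°, lat -29.6417°.
Cell spans 0.00833333° lon × 0.00416667° lat.
south -29.64167, north -29.63750.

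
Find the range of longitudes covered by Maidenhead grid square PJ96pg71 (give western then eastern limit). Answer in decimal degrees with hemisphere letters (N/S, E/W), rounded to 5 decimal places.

139.30833° E, 139.31667° E

Field P=15, J=9: +15·20° lon, +9·10° lat → SW at lon 120°, lat 0°.
Square 9, 6: +9·2° lon, +6·1° lat → SW at lon 138°, lat 6°.
Subsquare p=15, g=6: +15·0.0833333° lon, +6·0.0416667° lat → SW at lon 139.25°, lat 6.25°.
Extended square 7, 1: +7·0.00833333° lon, +1·0.00416667° lat → SW at lon 139.308°, lat 6.25417°.
Cell spans 0.00833333° lon × 0.00416667° lat.
west 139.30833° E, east 139.31667° E.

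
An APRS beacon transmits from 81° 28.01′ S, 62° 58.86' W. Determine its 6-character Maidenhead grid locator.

Offset from 180°W / 90°S: lon 117.0190°, lat 8.5332°.
Field: 117.0190/20 → 5 → F, 8.5332/10 → 0 → A; chars FA.
Square: 17.0190/2 → 8, 8.5332/1 → 8; chars 88.
Subsquare: 1.0190/0.0833333 → 12 → m, 0.5332/0.0416667 → 12 → m; chars mm.

FA88mm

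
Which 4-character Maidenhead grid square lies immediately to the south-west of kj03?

JJ92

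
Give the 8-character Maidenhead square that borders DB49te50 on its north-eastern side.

DB49te61

Longitude extended square 5; +1 → 6.
Latitude extended square 0; +1 → 1.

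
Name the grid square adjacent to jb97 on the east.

KB07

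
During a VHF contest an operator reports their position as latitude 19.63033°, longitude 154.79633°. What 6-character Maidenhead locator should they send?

QK79jp

Add 180° to longitude and 90° to latitude: 334.7963, 109.6303.
Field: lon ⌊334.7963/20⌋ = 16 → Q; lat ⌊109.6303/10⌋ = 10 → K.
Square: lon ⌊14.7963/2⌋ = 7; lat ⌊9.6303/1⌋ = 9.
Subsquare: lon ⌊0.7963/0.0833333⌋ = 9 → j; lat ⌊0.6303/0.0416667⌋ = 15 → p.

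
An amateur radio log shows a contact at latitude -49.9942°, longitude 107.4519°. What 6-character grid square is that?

Add 180° to longitude and 90° to latitude: 287.4519, 40.0058.
Field: lon ⌊287.4519/20⌋ = 14 → O; lat ⌊40.0058/10⌋ = 4 → E.
Square: lon ⌊7.4519/2⌋ = 3; lat ⌊0.0058/1⌋ = 0.
Subsquare: lon ⌊1.4519/0.0833333⌋ = 17 → r; lat ⌊0.0058/0.0416667⌋ = 0 → a.

OE30ra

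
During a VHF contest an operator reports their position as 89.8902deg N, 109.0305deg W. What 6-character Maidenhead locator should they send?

Offset from 180°W / 90°S: lon 70.9695°, lat 179.8902°.
Field: 70.9695/20 → 3 → D, 179.8902/10 → 17 → R; chars DR.
Square: 10.9695/2 → 5, 9.8902/1 → 9; chars 59.
Subsquare: 0.9695/0.0833333 → 11 → l, 0.8902/0.0416667 → 21 → v; chars lv.

DR59lv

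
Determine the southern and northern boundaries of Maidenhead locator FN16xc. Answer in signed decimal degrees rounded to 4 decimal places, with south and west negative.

46.0833, 46.1250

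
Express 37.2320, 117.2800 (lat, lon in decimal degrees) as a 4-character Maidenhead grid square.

OM87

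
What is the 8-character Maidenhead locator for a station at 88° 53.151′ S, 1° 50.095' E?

Add 180° to longitude and 90° to latitude: 181.83492, 1.11415.
Field: lon ⌊181.83492/20⌋ = 9 → J; lat ⌊1.11415/10⌋ = 0 → A.
Square: lon ⌊1.83492/2⌋ = 0; lat ⌊1.11415/1⌋ = 1.
Subsquare: lon ⌊1.83492/0.0833333⌋ = 22 → w; lat ⌊0.11415/0.0416667⌋ = 2 → c.
Extended square: lon ⌊0.00158/0.00833333⌋ = 0; lat ⌊0.03082/0.00416667⌋ = 7.

JA01wc07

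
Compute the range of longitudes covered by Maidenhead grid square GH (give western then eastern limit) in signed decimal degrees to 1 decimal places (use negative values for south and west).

-60.0, -40.0

Field G=6, H=7: +6·20° lon, +7·10° lat → SW at lon -60°, lat -20°.
Cell spans 20° lon × 10° lat.
west -60.0, east -40.0.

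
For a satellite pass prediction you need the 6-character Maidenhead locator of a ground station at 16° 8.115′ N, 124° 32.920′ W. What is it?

CK76rd

Offset from 180°W / 90°S: lon 55.4513°, lat 106.1352°.
Field: lon ⌊55.4513/20⌋ = 2 → C; lat ⌊106.1352/10⌋ = 10 → K.
Square: lon ⌊15.4513/2⌋ = 7; lat ⌊6.1352/1⌋ = 6.
Subsquare: lon ⌊1.4513/0.0833333⌋ = 17 → r; lat ⌊0.1352/0.0416667⌋ = 3 → d.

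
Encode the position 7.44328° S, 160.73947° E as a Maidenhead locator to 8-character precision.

Shift to the Maidenhead origin (180°W, 90°S): lon 340.73947, lat 82.55672.
Field: 340.73947/20 → 17 → R, 82.55672/10 → 8 → I; chars RI.
Square: 0.73947/2 → 0, 2.55672/1 → 2; chars 02.
Subsquare: 0.73947/0.0833333 → 8 → i, 0.55672/0.0416667 → 13 → n; chars in.
Extended square: 0.07280/0.00833333 → 8, 0.01505/0.00416667 → 3; chars 83.

RI02in83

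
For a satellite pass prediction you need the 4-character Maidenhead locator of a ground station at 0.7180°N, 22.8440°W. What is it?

Offset from 180°W / 90°S: lon 157.16°, lat 90.72°.
Field (20°×10°, letters A–R): lon ⌊157.16/20⌋ = 7 → H; lat ⌊90.72/10⌋ = 9 → J.
Square (2°×1°, digits 0–9): lon ⌊17.16/2⌋ = 8; lat ⌊0.72/1⌋ = 0.

HJ80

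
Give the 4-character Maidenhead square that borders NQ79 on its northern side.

NR70

Latitude square 9; +1 → 10, wraps to 0, carry into field.
Latitude field Q = 16; +1 → 17 = R.
The longitude characters are unchanged.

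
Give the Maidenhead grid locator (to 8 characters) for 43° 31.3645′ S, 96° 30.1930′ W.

Offset from 180°W / 90°S: lon 83.49678°, lat 46.47726°.
Field (20°×10°, letters A–R): 83.49678/20 → 4 → E, 46.47726/10 → 4 → E; chars EE.
Square (2°×1°, digits 0–9): 3.49678/2 → 1, 6.47726/1 → 6; chars 16.
Subsquare (5′×2.5′, letters a–x): 1.49678/0.0833333 → 17 → r, 0.47726/0.0416667 → 11 → l; chars rl.
Extended square (30″×15″, digits 0–9): 0.08012/0.00833333 → 9, 0.01892/0.00416667 → 4; chars 94.

EE16rl94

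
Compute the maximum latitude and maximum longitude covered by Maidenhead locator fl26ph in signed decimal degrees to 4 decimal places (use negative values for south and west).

26.3333, -74.6667

Field F=5, L=11: +5·20° lon, +11·10° lat → SW at lon -80°, lat 20°.
Square 2, 6: +2·2° lon, +6·1° lat → SW at lon -76°, lat 26°.
Subsquare p=15, h=7: +15·0.0833333° lon, +7·0.0416667° lat → SW at lon -74.75°, lat 26.2917°.
Cell spans 0.0833333° lon × 0.0416667° lat. NE corner is SW corner plus one full cell.
latitude 26.3333, longitude -74.6667.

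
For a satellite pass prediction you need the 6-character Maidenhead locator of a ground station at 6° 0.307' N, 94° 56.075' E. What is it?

NJ76la

Offset from 180°W / 90°S: lon 274.9346°, lat 96.0051°.
Field: 274.9346/20 → 13 → N, 96.0051/10 → 9 → J; chars NJ.
Square: 14.9346/2 → 7, 6.0051/1 → 6; chars 76.
Subsquare: 0.9346/0.0833333 → 11 → l, 0.0051/0.0416667 → 0 → a; chars la.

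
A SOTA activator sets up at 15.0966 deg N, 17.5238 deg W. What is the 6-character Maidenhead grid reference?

IK15fc

Shift to the Maidenhead origin (180°W, 90°S): lon 162.4762, lat 105.0966.
Field: 162.4762/20 → 8 → I, 105.0966/10 → 10 → K; chars IK.
Square: 2.4762/2 → 1, 5.0966/1 → 5; chars 15.
Subsquare: 0.4762/0.0833333 → 5 → f, 0.0966/0.0416667 → 2 → c; chars fc.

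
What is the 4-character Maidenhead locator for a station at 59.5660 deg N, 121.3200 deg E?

PO09

Add 180° to longitude and 90° to latitude: 301.32, 149.57.
Field: lon ⌊301.32/20⌋ = 15 → P; lat ⌊149.57/10⌋ = 14 → O.
Square: lon ⌊1.32/2⌋ = 0; lat ⌊9.57/1⌋ = 9.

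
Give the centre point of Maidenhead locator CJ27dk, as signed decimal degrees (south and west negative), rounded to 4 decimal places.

7.4375, -135.7083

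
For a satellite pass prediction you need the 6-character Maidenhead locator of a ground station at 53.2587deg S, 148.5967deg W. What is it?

BD56qr

Offset from 180°W / 90°S: lon 31.4033°, lat 36.7413°.
Field: lon ⌊31.4033/20⌋ = 1 → B; lat ⌊36.7413/10⌋ = 3 → D.
Square: lon ⌊11.4033/2⌋ = 5; lat ⌊6.7413/1⌋ = 6.
Subsquare: lon ⌊1.4033/0.0833333⌋ = 16 → q; lat ⌊0.7413/0.0416667⌋ = 17 → r.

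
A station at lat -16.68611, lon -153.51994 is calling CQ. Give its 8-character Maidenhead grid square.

BH33fh75

Add 180° to longitude and 90° to latitude: 26.48006, 73.31389.
Field (20°×10°, letters A–R): 26.48006/20 → 1 → B, 73.31389/10 → 7 → H; chars BH.
Square (2°×1°, digits 0–9): 6.48006/2 → 3, 3.31389/1 → 3; chars 33.
Subsquare (5′×2.5′, letters a–x): 0.48006/0.0833333 → 5 → f, 0.31389/0.0416667 → 7 → h; chars fh.
Extended square (30″×15″, digits 0–9): 0.06339/0.00833333 → 7, 0.02222/0.00416667 → 5; chars 75.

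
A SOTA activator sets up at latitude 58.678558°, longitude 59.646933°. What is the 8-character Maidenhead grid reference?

LO98tq72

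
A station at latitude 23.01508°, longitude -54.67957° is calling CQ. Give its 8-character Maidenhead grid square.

GL23pa83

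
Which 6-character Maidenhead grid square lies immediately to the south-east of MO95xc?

Longitude subsquare x = 23; +1 → 24, wraps to 0 = a, carry into square.
Longitude square 9; +1 → 10, wraps to 0, carry into field.
Longitude field M = 12; +1 → 13 = N.
Latitude subsquare c = 2; −1 → 1 = b.

NO05ab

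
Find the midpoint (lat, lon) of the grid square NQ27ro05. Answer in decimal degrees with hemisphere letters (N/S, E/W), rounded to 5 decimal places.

77.60625° N, 85.42083° E

Field N=13, Q=16: +13·20° lon, +16·10° lat → SW at lon 80°, lat 70°.
Square 2, 7: +2·2° lon, +7·1° lat → SW at lon 84°, lat 77°.
Subsquare r=17, o=14: +17·0.0833333° lon, +14·0.0416667° lat → SW at lon 85.4167°, lat 77.5833°.
Extended square 0, 5: +0·0.00833333° lon, +5·0.00416667° lat → SW at lon 85.4167°, lat 77.6042°.
Cell spans 0.00833333° lon × 0.00416667° lat. Centre is SW corner plus half of each.
latitude 77.60625° N, longitude 85.42083° E.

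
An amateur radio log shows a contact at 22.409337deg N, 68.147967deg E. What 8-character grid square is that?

ML42bj78

Offset from 180°W / 90°S: lon 248.14797°, lat 112.40934°.
Field: 248.14797/20 → 12 → M, 112.40934/10 → 11 → L; chars ML.
Square: 8.14797/2 → 4, 2.40934/1 → 2; chars 42.
Subsquare: 0.14797/0.0833333 → 1 → b, 0.40934/0.0416667 → 9 → j; chars bj.
Extended square: 0.06463/0.00833333 → 7, 0.03434/0.00416667 → 8; chars 78.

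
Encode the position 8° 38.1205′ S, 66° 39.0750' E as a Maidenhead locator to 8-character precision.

MI31hi87

Offset from 180°W / 90°S: lon 246.65125°, lat 81.36466°.
Field: 246.65125/20 → 12 → M, 81.36466/10 → 8 → I; chars MI.
Square: 6.65125/2 → 3, 1.36466/1 → 1; chars 31.
Subsquare: 0.65125/0.0833333 → 7 → h, 0.36466/0.0416667 → 8 → i; chars hi.
Extended square: 0.06792/0.00833333 → 8, 0.03133/0.00416667 → 7; chars 87.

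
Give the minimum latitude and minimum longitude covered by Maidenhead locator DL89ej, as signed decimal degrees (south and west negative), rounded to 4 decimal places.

Field D=3, L=11: +3·20° lon, +11·10° lat → SW at lon -120°, lat 20°.
Square 8, 9: +8·2° lon, +9·1° lat → SW at lon -104°, lat 29°.
Subsquare e=4, j=9: +4·0.0833333° lon, +9·0.0416667° lat → SW at lon -103.667°, lat 29.375°.
latitude 29.3750, longitude -103.6667.

29.3750, -103.6667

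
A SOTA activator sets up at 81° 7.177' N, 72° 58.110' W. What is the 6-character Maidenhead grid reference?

Shift to the Maidenhead origin (180°W, 90°S): lon 107.0315, lat 171.1196.
Field (20°×10°, letters A–R): lon ⌊107.0315/20⌋ = 5 → F; lat ⌊171.1196/10⌋ = 17 → R.
Square (2°×1°, digits 0–9): lon ⌊7.0315/2⌋ = 3; lat ⌊1.1196/1⌋ = 1.
Subsquare (5′×2.5′, letters a–x): lon ⌊1.0315/0.0833333⌋ = 12 → m; lat ⌊0.1196/0.0416667⌋ = 2 → c.

FR31mc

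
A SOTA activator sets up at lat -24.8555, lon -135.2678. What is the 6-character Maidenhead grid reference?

Offset from 180°W / 90°S: lon 44.7322°, lat 65.1445°.
Field: 44.7322/20 → 2 → C, 65.1445/10 → 6 → G; chars CG.
Square: 4.7322/2 → 2, 5.1445/1 → 5; chars 25.
Subsquare: 0.7322/0.0833333 → 8 → i, 0.1445/0.0416667 → 3 → d; chars id.

CG25id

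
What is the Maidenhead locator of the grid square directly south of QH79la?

QH78lx

Latitude subsquare a = 0; −1 → -1, wraps to 23 = x, carry into square.
Latitude square 9; −1 → 8.
The longitude characters are unchanged.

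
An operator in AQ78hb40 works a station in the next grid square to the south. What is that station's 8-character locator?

Latitude extended square 0; −1 → -1, wraps to 9, carry into subsquare.
Latitude subsquare b = 1; −1 → 0 = a.
The longitude characters are unchanged.

AQ78ha49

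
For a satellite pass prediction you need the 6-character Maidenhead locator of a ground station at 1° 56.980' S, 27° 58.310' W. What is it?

HI68ab

Add 180° to longitude and 90° to latitude: 152.0282, 88.0503.
Field: 152.0282/20 → 7 → H, 88.0503/10 → 8 → I; chars HI.
Square: 12.0282/2 → 6, 8.0503/1 → 8; chars 68.
Subsquare: 0.0282/0.0833333 → 0 → a, 0.0503/0.0416667 → 1 → b; chars ab.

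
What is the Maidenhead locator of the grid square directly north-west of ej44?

EJ35

Longitude square 4; −1 → 3.
Latitude square 4; +1 → 5.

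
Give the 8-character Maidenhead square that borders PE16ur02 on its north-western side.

PE16tr93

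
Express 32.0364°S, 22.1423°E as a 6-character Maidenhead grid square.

Offset from 180°W / 90°S: lon 202.1423°, lat 57.9636°.
Field: lon ⌊202.1423/20⌋ = 10 → K; lat ⌊57.9636/10⌋ = 5 → F.
Square: lon ⌊2.1423/2⌋ = 1; lat ⌊7.9636/1⌋ = 7.
Subsquare: lon ⌊0.1423/0.0833333⌋ = 1 → b; lat ⌊0.9636/0.0416667⌋ = 23 → x.

KF17bx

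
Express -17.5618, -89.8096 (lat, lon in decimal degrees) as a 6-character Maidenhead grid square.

EH52ck

Add 180° to longitude and 90° to latitude: 90.1904, 72.4382.
Field: lon ⌊90.1904/20⌋ = 4 → E; lat ⌊72.4382/10⌋ = 7 → H.
Square: lon ⌊10.1904/2⌋ = 5; lat ⌊2.4382/1⌋ = 2.
Subsquare: lon ⌊0.1904/0.0833333⌋ = 2 → c; lat ⌊0.4382/0.0416667⌋ = 10 → k.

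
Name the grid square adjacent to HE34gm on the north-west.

HE34fn

Longitude subsquare g = 6; −1 → 5 = f.
Latitude subsquare m = 12; +1 → 13 = n.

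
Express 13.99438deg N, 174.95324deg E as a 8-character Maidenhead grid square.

RK73lx48

Shift to the Maidenhead origin (180°W, 90°S): lon 354.95324, lat 103.99438.
Field: 354.95324/20 → 17 → R, 103.99438/10 → 10 → K; chars RK.
Square: 14.95324/2 → 7, 3.99438/1 → 3; chars 73.
Subsquare: 0.95324/0.0833333 → 11 → l, 0.99438/0.0416667 → 23 → x; chars lx.
Extended square: 0.03657/0.00833333 → 4, 0.03605/0.00416667 → 8; chars 48.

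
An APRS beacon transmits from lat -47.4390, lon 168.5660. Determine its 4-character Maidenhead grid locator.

RE42

Shift to the Maidenhead origin (180°W, 90°S): lon 348.57, lat 42.56.
Field: lon ⌊348.57/20⌋ = 17 → R; lat ⌊42.56/10⌋ = 4 → E.
Square: lon ⌊8.57/2⌋ = 4; lat ⌊2.56/1⌋ = 2.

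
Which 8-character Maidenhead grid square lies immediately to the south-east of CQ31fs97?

CQ31gs06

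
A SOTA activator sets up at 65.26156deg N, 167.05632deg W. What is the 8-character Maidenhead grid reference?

AP65lg32

Offset from 180°W / 90°S: lon 12.94368°, lat 155.26156°.
Field: 12.94368/20 → 0 → A, 155.26156/10 → 15 → P; chars AP.
Square: 12.94368/2 → 6, 5.26156/1 → 5; chars 65.
Subsquare: 0.94368/0.0833333 → 11 → l, 0.26156/0.0416667 → 6 → g; chars lg.
Extended square: 0.02701/0.00833333 → 3, 0.01156/0.00416667 → 2; chars 32.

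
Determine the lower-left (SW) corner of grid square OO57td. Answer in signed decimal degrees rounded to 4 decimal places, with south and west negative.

57.1250, 111.5833

Field O=14, O=14: +14·20° lon, +14·10° lat → SW at lon 100°, lat 50°.
Square 5, 7: +5·2° lon, +7·1° lat → SW at lon 110°, lat 57°.
Subsquare t=19, d=3: +19·0.0833333° lon, +3·0.0416667° lat → SW at lon 111.583°, lat 57.125°.
latitude 57.1250, longitude 111.5833.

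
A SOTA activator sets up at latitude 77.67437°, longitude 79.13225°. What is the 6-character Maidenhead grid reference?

Offset from 180°W / 90°S: lon 259.1322°, lat 167.6744°.
Field (20°×10°, letters A–R): lon ⌊259.1322/20⌋ = 12 → M; lat ⌊167.6744/10⌋ = 16 → Q.
Square (2°×1°, digits 0–9): lon ⌊19.1322/2⌋ = 9; lat ⌊7.6744/1⌋ = 7.
Subsquare (5′×2.5′, letters a–x): lon ⌊1.1322/0.0833333⌋ = 13 → n; lat ⌊0.6744/0.0416667⌋ = 16 → q.

MQ97nq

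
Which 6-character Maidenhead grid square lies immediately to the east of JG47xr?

JG57ar

Longitude subsquare x = 23; +1 → 24, wraps to 0 = a, carry into square.
Longitude square 4; +1 → 5.
The latitude characters are unchanged.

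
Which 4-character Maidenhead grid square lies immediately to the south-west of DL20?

DK19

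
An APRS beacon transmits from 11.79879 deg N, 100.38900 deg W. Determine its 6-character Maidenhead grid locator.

DK91tt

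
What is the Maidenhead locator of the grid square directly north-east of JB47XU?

JB57av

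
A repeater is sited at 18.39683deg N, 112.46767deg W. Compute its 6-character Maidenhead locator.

DK38sj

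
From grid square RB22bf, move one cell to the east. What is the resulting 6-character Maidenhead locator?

Longitude subsquare b = 1; +1 → 2 = c.
The latitude characters are unchanged.

RB22cf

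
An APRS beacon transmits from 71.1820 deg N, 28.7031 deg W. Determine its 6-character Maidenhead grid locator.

HQ51pe

Offset from 180°W / 90°S: lon 151.2969°, lat 161.1820°.
Field: 151.2969/20 → 7 → H, 161.1820/10 → 16 → Q; chars HQ.
Square: 11.2969/2 → 5, 1.1820/1 → 1; chars 51.
Subsquare: 1.2969/0.0833333 → 15 → p, 0.1820/0.0416667 → 4 → e; chars pe.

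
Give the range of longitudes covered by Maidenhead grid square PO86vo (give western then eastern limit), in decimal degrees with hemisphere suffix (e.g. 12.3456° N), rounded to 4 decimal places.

137.7500° E, 137.8333° E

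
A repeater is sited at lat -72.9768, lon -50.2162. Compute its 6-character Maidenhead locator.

GB47va

Offset from 180°W / 90°S: lon 129.7838°, lat 17.0232°.
Field: 129.7838/20 → 6 → G, 17.0232/10 → 1 → B; chars GB.
Square: 9.7838/2 → 4, 7.0232/1 → 7; chars 47.
Subsquare: 1.7838/0.0833333 → 21 → v, 0.0232/0.0416667 → 0 → a; chars va.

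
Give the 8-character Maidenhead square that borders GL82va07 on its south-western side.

GL82ua96

Longitude extended square 0; −1 → -1, wraps to 9, carry into subsquare.
Longitude subsquare v = 21; −1 → 20 = u.
Latitude extended square 7; −1 → 6.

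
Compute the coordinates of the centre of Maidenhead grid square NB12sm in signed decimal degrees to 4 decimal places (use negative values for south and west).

Field N=13, B=1: +13·20° lon, +1·10° lat → SW at lon 80°, lat -80°.
Square 1, 2: +1·2° lon, +2·1° lat → SW at lon 82°, lat -78°.
Subsquare s=18, m=12: +18·0.0833333° lon, +12·0.0416667° lat → SW at lon 83.5°, lat -77.5°.
Cell spans 0.0833333° lon × 0.0416667° lat. Centre is SW corner plus half of each.
latitude -77.4792, longitude 83.5417.

-77.4792, 83.5417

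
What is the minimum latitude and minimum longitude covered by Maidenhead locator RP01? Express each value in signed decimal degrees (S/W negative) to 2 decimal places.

Field R=17, P=15: +17·20° lon, +15·10° lat → SW at lon 160°, lat 60°.
Square 0, 1: +0·2° lon, +1·1° lat → SW at lon 160°, lat 61°.
latitude 61.00, longitude 160.00.

61.00, 160.00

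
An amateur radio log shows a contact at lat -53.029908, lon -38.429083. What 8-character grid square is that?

Offset from 180°W / 90°S: lon 141.57092°, lat 36.97009°.
Field: lon ⌊141.57092/20⌋ = 7 → H; lat ⌊36.97009/10⌋ = 3 → D.
Square: lon ⌊1.57092/2⌋ = 0; lat ⌊6.97009/1⌋ = 6.
Subsquare: lon ⌊1.57092/0.0833333⌋ = 18 → s; lat ⌊0.97009/0.0416667⌋ = 23 → x.
Extended square: lon ⌊0.07092/0.00833333⌋ = 8; lat ⌊0.01176/0.00416667⌋ = 2.

HD06sx82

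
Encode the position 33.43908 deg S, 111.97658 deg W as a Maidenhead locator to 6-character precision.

Shift to the Maidenhead origin (180°W, 90°S): lon 68.0234, lat 56.5609.
Field: lon ⌊68.0234/20⌋ = 3 → D; lat ⌊56.5609/10⌋ = 5 → F.
Square: lon ⌊8.0234/2⌋ = 4; lat ⌊6.5609/1⌋ = 6.
Subsquare: lon ⌊0.0234/0.0833333⌋ = 0 → a; lat ⌊0.5609/0.0416667⌋ = 13 → n.

DF46an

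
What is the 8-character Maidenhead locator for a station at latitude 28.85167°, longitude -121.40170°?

CL98hu14

Shift to the Maidenhead origin (180°W, 90°S): lon 58.59830, lat 118.85167.
Field: 58.59830/20 → 2 → C, 118.85167/10 → 11 → L; chars CL.
Square: 18.59830/2 → 9, 8.85167/1 → 8; chars 98.
Subsquare: 0.59830/0.0833333 → 7 → h, 0.85167/0.0416667 → 20 → u; chars hu.
Extended square: 0.01497/0.00833333 → 1, 0.01834/0.00416667 → 4; chars 14.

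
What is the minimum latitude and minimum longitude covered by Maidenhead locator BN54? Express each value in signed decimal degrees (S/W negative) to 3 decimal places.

44.000, -150.000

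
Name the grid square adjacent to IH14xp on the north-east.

Longitude subsquare x = 23; +1 → 24, wraps to 0 = a, carry into square.
Longitude square 1; +1 → 2.
Latitude subsquare p = 15; +1 → 16 = q.

IH24aq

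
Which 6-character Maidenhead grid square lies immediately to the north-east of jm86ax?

Longitude subsquare a = 0; +1 → 1 = b.
Latitude subsquare x = 23; +1 → 24, wraps to 0 = a, carry into square.
Latitude square 6; +1 → 7.

JM87ba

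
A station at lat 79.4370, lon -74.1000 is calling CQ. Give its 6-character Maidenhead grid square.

FQ29wk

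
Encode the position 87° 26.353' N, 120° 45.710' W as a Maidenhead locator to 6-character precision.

Add 180° to longitude and 90° to latitude: 59.2382, 177.4392.
Field: 59.2382/20 → 2 → C, 177.4392/10 → 17 → R; chars CR.
Square: 19.2382/2 → 9, 7.4392/1 → 7; chars 97.
Subsquare: 1.2382/0.0833333 → 14 → o, 0.4392/0.0416667 → 10 → k; chars ok.

CR97ok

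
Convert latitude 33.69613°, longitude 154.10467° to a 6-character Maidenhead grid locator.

Shift to the Maidenhead origin (180°W, 90°S): lon 334.1047, lat 123.6961.
Field: 334.1047/20 → 16 → Q, 123.6961/10 → 12 → M; chars QM.
Square: 14.1047/2 → 7, 3.6961/1 → 3; chars 73.
Subsquare: 0.1047/0.0833333 → 1 → b, 0.6961/0.0416667 → 16 → q; chars bq.

QM73bq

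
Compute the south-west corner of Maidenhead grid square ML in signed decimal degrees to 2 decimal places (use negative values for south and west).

20.00, 60.00

Field M=12, L=11: +12·20° lon, +11·10° lat → SW at lon 60°, lat 20°.
latitude 20.00, longitude 60.00.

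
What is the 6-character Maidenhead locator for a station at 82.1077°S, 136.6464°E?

PA87hv

Shift to the Maidenhead origin (180°W, 90°S): lon 316.6464, lat 7.8923.
Field (20°×10°, letters A–R): 316.6464/20 → 15 → P, 7.8923/10 → 0 → A; chars PA.
Square (2°×1°, digits 0–9): 16.6464/2 → 8, 7.8923/1 → 7; chars 87.
Subsquare (5′×2.5′, letters a–x): 0.6464/0.0833333 → 7 → h, 0.8923/0.0416667 → 21 → v; chars hv.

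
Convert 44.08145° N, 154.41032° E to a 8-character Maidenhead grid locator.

Shift to the Maidenhead origin (180°W, 90°S): lon 334.41032, lat 134.08145.
Field (20°×10°, letters A–R): lon ⌊334.41032/20⌋ = 16 → Q; lat ⌊134.08145/10⌋ = 13 → N.
Square (2°×1°, digits 0–9): lon ⌊14.41032/2⌋ = 7; lat ⌊4.08145/1⌋ = 4.
Subsquare (5′×2.5′, letters a–x): lon ⌊0.41032/0.0833333⌋ = 4 → e; lat ⌊0.08145/0.0416667⌋ = 1 → b.
Extended square (30″×15″, digits 0–9): lon ⌊0.07699/0.00833333⌋ = 9; lat ⌊0.03978/0.00416667⌋ = 9.

QN74eb99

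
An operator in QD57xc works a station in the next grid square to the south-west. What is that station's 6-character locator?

QD57wb

Longitude subsquare x = 23; −1 → 22 = w.
Latitude subsquare c = 2; −1 → 1 = b.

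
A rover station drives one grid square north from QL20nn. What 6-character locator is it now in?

QL20no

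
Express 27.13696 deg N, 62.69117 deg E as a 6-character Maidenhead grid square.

ML17id

Add 180° to longitude and 90° to latitude: 242.6912, 117.1370.
Field: lon ⌊242.6912/20⌋ = 12 → M; lat ⌊117.1370/10⌋ = 11 → L.
Square: lon ⌊2.6912/2⌋ = 1; lat ⌊7.1370/1⌋ = 7.
Subsquare: lon ⌊0.6912/0.0833333⌋ = 8 → i; lat ⌊0.1370/0.0416667⌋ = 3 → d.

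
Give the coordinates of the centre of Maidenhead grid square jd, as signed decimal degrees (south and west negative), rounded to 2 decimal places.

-55.00, 10.00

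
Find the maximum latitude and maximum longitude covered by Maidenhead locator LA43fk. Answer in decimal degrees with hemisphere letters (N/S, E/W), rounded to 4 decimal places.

Field L=11, A=0: +11·20° lon, +0·10° lat → SW at lon 40°, lat -90°.
Square 4, 3: +4·2° lon, +3·1° lat → SW at lon 48°, lat -87°.
Subsquare f=5, k=10: +5·0.0833333° lon, +10·0.0416667° lat → SW at lon 48.4167°, lat -86.5833°.
Cell spans 0.0833333° lon × 0.0416667° lat. NE corner is SW corner plus one full cell.
latitude 86.5417° S, longitude 48.5000° E.

86.5417° S, 48.5000° E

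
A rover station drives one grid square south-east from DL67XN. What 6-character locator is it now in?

DL77am

Longitude subsquare x = 23; +1 → 24, wraps to 0 = a, carry into square.
Longitude square 6; +1 → 7.
Latitude subsquare n = 13; −1 → 12 = m.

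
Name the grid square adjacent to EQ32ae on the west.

EQ22xe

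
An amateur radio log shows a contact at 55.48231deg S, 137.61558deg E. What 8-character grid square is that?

PD84tm34

Offset from 180°W / 90°S: lon 317.61558°, lat 34.51769°.
Field: lon ⌊317.61558/20⌋ = 15 → P; lat ⌊34.51769/10⌋ = 3 → D.
Square: lon ⌊17.61558/2⌋ = 8; lat ⌊4.51769/1⌋ = 4.
Subsquare: lon ⌊1.61558/0.0833333⌋ = 19 → t; lat ⌊0.51769/0.0416667⌋ = 12 → m.
Extended square: lon ⌊0.03225/0.00833333⌋ = 3; lat ⌊0.01769/0.00416667⌋ = 4.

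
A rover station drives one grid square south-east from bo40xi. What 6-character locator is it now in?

BO50ah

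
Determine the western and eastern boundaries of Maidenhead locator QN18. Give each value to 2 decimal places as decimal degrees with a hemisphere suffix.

142.00° E, 144.00° E

Field Q=16, N=13: +16·20° lon, +13·10° lat → SW at lon 140°, lat 40°.
Square 1, 8: +1·2° lon, +8·1° lat → SW at lon 142°, lat 48°.
Cell spans 2° lon × 1° lat.
west 142.00° E, east 144.00° E.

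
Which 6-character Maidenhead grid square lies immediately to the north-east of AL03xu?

AL13av

Longitude subsquare x = 23; +1 → 24, wraps to 0 = a, carry into square.
Longitude square 0; +1 → 1.
Latitude subsquare u = 20; +1 → 21 = v.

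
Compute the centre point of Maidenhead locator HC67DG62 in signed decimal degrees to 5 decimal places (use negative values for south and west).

-62.73958, -27.69583

Field H=7, C=2: +7·20° lon, +2·10° lat → SW at lon -40°, lat -70°.
Square 6, 7: +6·2° lon, +7·1° lat → SW at lon -28°, lat -63°.
Subsquare d=3, g=6: +3·0.0833333° lon, +6·0.0416667° lat → SW at lon -27.75°, lat -62.75°.
Extended square 6, 2: +6·0.00833333° lon, +2·0.00416667° lat → SW at lon -27.7°, lat -62.7417°.
Cell spans 0.00833333° lon × 0.00416667° lat. Centre is SW corner plus half of each.
latitude -62.73958, longitude -27.69583.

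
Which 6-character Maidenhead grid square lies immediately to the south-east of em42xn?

Longitude subsquare x = 23; +1 → 24, wraps to 0 = a, carry into square.
Longitude square 4; +1 → 5.
Latitude subsquare n = 13; −1 → 12 = m.

EM52am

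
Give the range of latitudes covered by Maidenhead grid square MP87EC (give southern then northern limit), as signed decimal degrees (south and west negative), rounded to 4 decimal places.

67.0833, 67.1250

Field M=12, P=15: +12·20° lon, +15·10° lat → SW at lon 60°, lat 60°.
Square 8, 7: +8·2° lon, +7·1° lat → SW at lon 76°, lat 67°.
Subsquare e=4, c=2: +4·0.0833333° lon, +2·0.0416667° lat → SW at lon 76.3333°, lat 67.0833°.
Cell spans 0.0833333° lon × 0.0416667° lat.
south 67.0833, north 67.1250.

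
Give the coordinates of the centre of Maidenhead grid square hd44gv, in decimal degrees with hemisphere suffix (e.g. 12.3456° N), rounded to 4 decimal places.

Field H=7, D=3: +7·20° lon, +3·10° lat → SW at lon -40°, lat -60°.
Square 4, 4: +4·2° lon, +4·1° lat → SW at lon -32°, lat -56°.
Subsquare g=6, v=21: +6·0.0833333° lon, +21·0.0416667° lat → SW at lon -31.5°, lat -55.125°.
Cell spans 0.0833333° lon × 0.0416667° lat. Centre is SW corner plus half of each.
latitude 55.1042° S, longitude 31.4583° W.

55.1042° S, 31.4583° W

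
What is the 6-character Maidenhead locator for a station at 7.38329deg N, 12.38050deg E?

JJ67ej

Add 180° to longitude and 90° to latitude: 192.3805, 97.3833.
Field: 192.3805/20 → 9 → J, 97.3833/10 → 9 → J; chars JJ.
Square: 12.3805/2 → 6, 7.3833/1 → 7; chars 67.
Subsquare: 0.3805/0.0833333 → 4 → e, 0.3833/0.0416667 → 9 → j; chars ej.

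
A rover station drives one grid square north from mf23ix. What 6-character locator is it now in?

MF24ia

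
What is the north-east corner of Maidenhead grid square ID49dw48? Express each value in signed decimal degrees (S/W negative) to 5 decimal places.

Field I=8, D=3: +8·20° lon, +3·10° lat → SW at lon -20°, lat -60°.
Square 4, 9: +4·2° lon, +9·1° lat → SW at lon -12°, lat -51°.
Subsquare d=3, w=22: +3·0.0833333° lon, +22·0.0416667° lat → SW at lon -11.75°, lat -50.0833°.
Extended square 4, 8: +4·0.00833333° lon, +8·0.00416667° lat → SW at lon -11.7167°, lat -50.05°.
Cell spans 0.00833333° lon × 0.00416667° lat. NE corner is SW corner plus one full cell.
latitude -50.04583, longitude -11.70833.

-50.04583, -11.70833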